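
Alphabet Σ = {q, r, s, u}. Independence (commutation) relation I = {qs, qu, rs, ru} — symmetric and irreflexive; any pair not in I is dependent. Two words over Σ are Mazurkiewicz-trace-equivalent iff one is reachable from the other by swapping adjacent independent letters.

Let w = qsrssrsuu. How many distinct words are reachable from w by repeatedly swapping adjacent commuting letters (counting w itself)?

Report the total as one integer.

#0=q has no predecessor
#1=s has no predecessor
#2=r depends on [0:q]
#3=s depends on [1:s]
#4=s depends on [3:s]
#5=r depends on [2:r]
#6=s depends on [4:s]
#7=u depends on [6:s]
#8=u depends on [7:u]
sources: [0:q, 1:s]
N(rest) = Σ N(rest − s) over sources s of rest; N(one piece) = 1:
  size 1 → [5]=1  [8]=1
  size 2 → [2,5]=1  [5,8]=2  [7,8]=1
  size 3 → [0,2,5]=1  [2,5,8]=3  [5,7,8]=3  [6,7,8]=1
  size 4 → [0,2,5,8]=4  [2,5,7,8]=6  [4,6,7,8]=1  [5,6,7,8]=4
  size 5 → [0,2,5,7,8]=10  [2,5,6,7,8]=10  [3,4,6,7,8]=1  [4,5,6,7,8]=5
  size 6 → [0,2,5,6,7,8]=20  [1,3,4,6,7,8]=1  [2,4,5,6,7,8]=15  [3,4,5,6,7,8]=6
  size 7 → [0,2,4,5,6,7,8]=35  [1,3,4,5,6,7,8]=7  [2,3,4,5,6,7,8]=21
  first=0(q) contributes 28
  first=1(s) contributes 56
|[w]| = 84

84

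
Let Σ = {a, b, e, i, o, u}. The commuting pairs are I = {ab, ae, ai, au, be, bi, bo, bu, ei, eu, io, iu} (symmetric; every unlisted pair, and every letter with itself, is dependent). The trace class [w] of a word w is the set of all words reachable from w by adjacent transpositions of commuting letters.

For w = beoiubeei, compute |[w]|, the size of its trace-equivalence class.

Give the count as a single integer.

0(b) covers ∅
1(e) covers ∅
2(o) covers 1:e
3(i) covers ∅
4(u) covers 2:o
5(b) covers 0:b
6(e) covers 2:o
7(e) covers 6:e
8(i) covers 3:i
floor of heap: 0:b, 1:e, 3:i
completions by unplaced set U, small U first (add the entries for U minus each lowest piece of U):
  |U|=1: {4}:1  {5}:1  {7}:1  {8}:1
  |U|=2: {0,5}:1  {3,8}:1  {4,5}:2  {4,7}:2  {4,8}:2  {5,7}:2  {5,8}:2  {6,7}:1  {7,8}:2
  |U|=3: {0,4,5}:3  {0,5,7}:3  {0,5,8}:3  {3,4,8}:3  {3,5,8}:3  {3,7,8}:3  {4,5,7}:6  {4,5,8}:6  {4,6,7}:3  {4,7,8}:6  {5,6,7}:3  {5,7,8}:6  {6,7,8}:3
  |U|=4: {0,3,5,8}:6  {0,4,5,7}:12  {0,4,5,8}:12  {0,5,6,7}:6  {0,5,7,8}:12  {2,4,6,7}:3  {3,4,5,8}:12  {3,4,7,8}:12  {3,5,7,8}:12  {3,6,7,8}:6  {4,5,6,7}:12  {4,5,7,8}:24  {4,6,7,8}:12  {5,6,7,8}:12
  |U|=5: {0,3,4,5,8}:30  {0,3,5,7,8}:30  {0,4,5,6,7}:30  {0,4,5,7,8}:60  {0,5,6,7,8}:30  {1,2,4,6,7}:3  {2,4,5,6,7}:15  {2,4,6,7,8}:15  {3,4,5,7,8}:60  {3,4,6,7,8}:30  {3,5,6,7,8}:30  {4,5,6,7,8}:60
  |U|=6: {0,2,4,5,6,7}:45  {0,3,4,5,7,8}:180  {0,3,5,6,7,8}:90  {0,4,5,6,7,8}:180  {1,2,4,5,6,7}:18  {1,2,4,6,7,8}:18  {2,3,4,6,7,8}:45  {2,4,5,6,7,8}:90  {3,4,5,6,7,8}:180
  |U|=7: {0,1,2,4,5,6,7}:63  {0,2,4,5,6,7,8}:315  {0,3,4,5,6,7,8}:630  {1,2,3,4,6,7,8}:63  {1,2,4,5,6,7,8}:126  {2,3,4,5,6,7,8}:315
  start at 0(b): 504
  start at 1(e): 1260
  start at 3(i): 504
sum over floor = 2268

2268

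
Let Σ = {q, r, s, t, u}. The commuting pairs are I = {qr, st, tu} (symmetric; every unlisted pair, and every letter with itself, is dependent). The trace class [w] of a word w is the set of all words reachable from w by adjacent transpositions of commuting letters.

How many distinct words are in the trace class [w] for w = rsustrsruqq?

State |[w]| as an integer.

piece 0:r — minimal
piece 1:s rests on {0:r}
piece 2:u rests on {1:s}
piece 3:s rests on {2:u}
piece 4:t rests on {0:r}
piece 5:r rests on {3:s, 4:t}
piece 6:s rests on {5:r}
piece 7:r rests on {6:s}
piece 8:u rests on {7:r}
piece 9:q rests on {8:u}
piece 10:q rests on {9:q}
minimal pieces: {0:r}
ways to finish when only these pieces remain (= sum over removing one remaining piece with nothing left below it):
  1 left: {10}→1
  2 left: {9,10}→1
  3 left: {8,9,10}→1
  4 left: {7,8,9,10}→1
  5 left: {6,7,8,9,10}→1
  6 left: {5,6,7,8,9,10}→1
  7 left: {3,5,6,7,8,9,10}→1  {4,5,6,7,8,9,10}→1
  8 left: {2,3,5,6,7,8,9,10}→1  {3,4,5,6,7,8,9,10}→2
  9 left: {1,2,3,5,6,7,8,9,10}→1  {2,3,4,5,6,7,8,9,10}→3
  placing 0:r first → 4 extensions

4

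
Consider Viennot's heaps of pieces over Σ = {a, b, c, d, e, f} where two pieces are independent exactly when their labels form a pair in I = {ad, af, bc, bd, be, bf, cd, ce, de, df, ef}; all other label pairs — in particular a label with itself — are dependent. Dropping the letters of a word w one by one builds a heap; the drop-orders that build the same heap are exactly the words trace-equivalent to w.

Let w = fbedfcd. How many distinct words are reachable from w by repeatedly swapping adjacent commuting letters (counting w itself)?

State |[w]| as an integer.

drop 0:f onto floor
drop 1:b onto floor
drop 2:e onto floor
drop 3:d onto floor
drop 4:f onto {0:f}
drop 5:c onto {4:f}
drop 6:d onto {3:d}
ground layer = {0:f, 1:b, 2:e, 3:d}
drop-orders for the pieces not yet dropped (sum over which currently-grounded one goes next):
  1 to go: {1} 1  {2} 1  {5} 1  {6} 1
  2 to go: {1,2} 2  {1,5} 2  {1,6} 2  {2,5} 2  {2,6} 2  {3,6} 1  {4,5} 1  {5,6} 2
  3 to go: {0,4,5} 1  {1,2,5} 6  {1,2,6} 6  {1,3,6} 3  {1,4,5} 3  {1,5,6} 6  {2,3,6} 3  {2,4,5} 3  {2,5,6} 6  {3,5,6} 3  {4,5,6} 3
  4 to go: {0,1,4,5} 4  {0,2,4,5} 4  {0,4,5,6} 4  {1,2,3,6} 12  {1,2,4,5} 12  {1,2,5,6} 24  {1,3,5,6} 12  {1,4,5,6} 12  {2,3,5,6} 12  {2,4,5,6} 12  {3,4,5,6} 6
  5 to go: {0,1,2,4,5} 20  {0,1,4,5,6} 20  {0,2,4,5,6} 20  {0,3,4,5,6} 10  {1,2,3,5,6} 60  {1,2,4,5,6} 60  {1,3,4,5,6} 30  {2,3,4,5,6} 30
  if 0:f drops first: 180 orders
  if 1:b drops first: 60 orders
  if 2:e drops first: 60 orders
  if 3:d drops first: 120 orders
heap linearizations: 420

420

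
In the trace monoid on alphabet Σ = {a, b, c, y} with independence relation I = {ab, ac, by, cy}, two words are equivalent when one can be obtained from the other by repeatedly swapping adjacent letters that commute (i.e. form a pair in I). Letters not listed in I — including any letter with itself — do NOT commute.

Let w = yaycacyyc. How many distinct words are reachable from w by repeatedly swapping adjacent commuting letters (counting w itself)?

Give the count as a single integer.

84

drop 0:y onto floor
drop 1:a onto {0:y}
drop 2:y onto {1:a}
drop 3:c onto floor
drop 4:a onto {2:y}
drop 5:c onto {3:c}
drop 6:y onto {4:a}
drop 7:y onto {6:y}
drop 8:c onto {5:c}
ground layer = {0:y, 3:c}
drop-orders for the pieces not yet dropped (sum over which currently-grounded one goes next):
  1 to go: {7} 1  {8} 1
  2 to go: {5,8} 1  {6,7} 1  {7,8} 2
  3 to go: {3,5,8} 1  {4,6,7} 1  {5,7,8} 3  {6,7,8} 3
  4 to go: {2,4,6,7} 1  {3,5,7,8} 4  {4,6,7,8} 4  {5,6,7,8} 6
  5 to go: {1,2,4,6,7} 1  {2,4,6,7,8} 5  {3,5,6,7,8} 10  {4,5,6,7,8} 10
  6 to go: {0,1,2,4,6,7} 1  {1,2,4,6,7,8} 6  {2,4,5,6,7,8} 15  {3,4,5,6,7,8} 20
  7 to go: {0,1,2,4,6,7,8} 7  {1,2,4,5,6,7,8} 21  {2,3,4,5,6,7,8} 35
  if 0:y drops first: 56 orders
  if 3:c drops first: 28 orders
heap linearizations: 84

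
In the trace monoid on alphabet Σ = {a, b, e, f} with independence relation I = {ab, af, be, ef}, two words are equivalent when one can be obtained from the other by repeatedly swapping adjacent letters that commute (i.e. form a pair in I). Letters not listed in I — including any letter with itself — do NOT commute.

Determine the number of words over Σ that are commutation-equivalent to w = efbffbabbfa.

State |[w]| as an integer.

165

0(e) covers ∅
1(f) covers ∅
2(b) covers 1:f
3(f) covers 2:b
4(f) covers 3:f
5(b) covers 4:f
6(a) covers 0:e
7(b) covers 5:b
8(b) covers 7:b
9(f) covers 8:b
10(a) covers 6:a
floor of heap: 0:e, 1:f
completions by unplaced set U, small U first (add the entries for U minus each lowest piece of U):
  |U|=1: {9}:1  {10}:1
  |U|=2: {6,10}:1  {8,9}:1  {9,10}:2
  |U|=3: {0,6,10}:1  {6,9,10}:3  {7,8,9}:1  {8,9,10}:3
  |U|=4: {0,6,9,10}:4  {5,7,8,9}:1  {6,8,9,10}:6  {7,8,9,10}:4
  |U|=5: {0,6,8,9,10}:10  {4,5,7,8,9}:1  {5,7,8,9,10}:5  {6,7,8,9,10}:10
  |U|=6: {0,6,7,8,9,10}:20  {3,4,5,7,8,9}:1  {4,5,7,8,9,10}:6  {5,6,7,8,9,10}:15
  |U|=7: {0,5,6,7,8,9,10}:35  {2,3,4,5,7,8,9}:1  {3,4,5,7,8,9,10}:7  {4,5,6,7,8,9,10}:21
  |U|=8: {0,4,5,6,7,8,9,10}:56  {1,2,3,4,5,7,8,9}:1  {2,3,4,5,7,8,9,10}:8  {3,4,5,6,7,8,9,10}:28
  |U|=9: {0,3,4,5,6,7,8,9,10}:84  {1,2,3,4,5,7,8,9,10}:9  {2,3,4,5,6,7,8,9,10}:36
  start at 0(e): 45
  start at 1(f): 120
sum over floor = 165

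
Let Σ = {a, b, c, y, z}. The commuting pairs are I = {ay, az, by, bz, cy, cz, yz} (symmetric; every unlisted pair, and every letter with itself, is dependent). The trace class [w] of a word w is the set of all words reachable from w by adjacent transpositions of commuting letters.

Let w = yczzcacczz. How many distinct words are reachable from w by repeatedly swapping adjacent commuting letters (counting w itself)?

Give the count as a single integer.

1260

#0=y has no predecessor
#1=c has no predecessor
#2=z has no predecessor
#3=z depends on [2:z]
#4=c depends on [1:c]
#5=a depends on [4:c]
#6=c depends on [5:a]
#7=c depends on [6:c]
#8=z depends on [3:z]
#9=z depends on [8:z]
sources: [0:y, 1:c, 2:z]
N(rest) = Σ N(rest − s) over sources s of rest; N(one piece) = 1:
  size 1 → [0]=1  [7]=1  [9]=1
  size 2 → [0,7]=2  [0,9]=2  [6,7]=1  [7,9]=2  [8,9]=1
  size 3 → [0,6,7]=3  [0,7,9]=6  [0,8,9]=3  [3,8,9]=1  [5,6,7]=1  [6,7,9]=3  [7,8,9]=3
  size 4 → [0,3,8,9]=4  [0,5,6,7]=4  [0,6,7,9]=12  [0,7,8,9]=12  [2,3,8,9]=1  [3,7,8,9]=4  [4,5,6,7]=1  [5,6,7,9]=4  [6,7,8,9]=6
  size 5 → [0,2,3,8,9]=5  [0,3,7,8,9]=20  [0,4,5,6,7]=5  [0,5,6,7,9]=20  [0,6,7,8,9]=30  [1,4,5,6,7]=1  [2,3,7,8,9]=5  [3,6,7,8,9]=10  [4,5,6,7,9]=5  [5,6,7,8,9]=10
  size 6 → [0,1,4,5,6,7]=6  [0,2,3,7,8,9]=30  [0,3,6,7,8,9]=60  [0,4,5,6,7,9]=30  [0,5,6,7,8,9]=60  [1,4,5,6,7,9]=6  [2,3,6,7,8,9]=15  [3,5,6,7,8,9]=20  [4,5,6,7,8,9]=15
  size 7 → [0,1,4,5,6,7,9]=42  [0,2,3,6,7,8,9]=105  [0,3,5,6,7,8,9]=140  [0,4,5,6,7,8,9]=105  [1,4,5,6,7,8,9]=21  [2,3,5,6,7,8,9]=35  [3,4,5,6,7,8,9]=35
  size 8 → [0,1,4,5,6,7,8,9]=168  [0,2,3,5,6,7,8,9]=280  [0,3,4,5,6,7,8,9]=280  [1,3,4,5,6,7,8,9]=56  [2,3,4,5,6,7,8,9]=70
  first=0(y) contributes 126
  first=1(c) contributes 630
  first=2(z) contributes 504
|[w]| = 1260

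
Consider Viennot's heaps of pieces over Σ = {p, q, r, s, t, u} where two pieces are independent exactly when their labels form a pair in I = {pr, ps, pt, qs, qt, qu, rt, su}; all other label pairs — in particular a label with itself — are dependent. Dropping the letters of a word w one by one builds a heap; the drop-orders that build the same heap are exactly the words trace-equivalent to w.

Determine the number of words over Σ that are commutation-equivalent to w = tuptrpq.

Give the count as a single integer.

0(t) covers ∅
1(u) covers 0:t
2(p) covers 1:u
3(t) covers 1:u
4(r) covers 1:u
5(p) covers 2:p
6(q) covers 4:r, 5:p
floor of heap: 0:t
completions by unplaced set U, small U first (add the entries for U minus each lowest piece of U):
  |U|=1: {3}:1  {6}:1
  |U|=2: {3,6}:2  {4,6}:1  {5,6}:1
  |U|=3: {2,5,6}:1  {3,4,6}:3  {3,5,6}:3  {4,5,6}:2
  |U|=4: {2,3,5,6}:4  {2,4,5,6}:3  {3,4,5,6}:8
  |U|=5: {2,3,4,5,6}:15
  start at 0(t): 15

15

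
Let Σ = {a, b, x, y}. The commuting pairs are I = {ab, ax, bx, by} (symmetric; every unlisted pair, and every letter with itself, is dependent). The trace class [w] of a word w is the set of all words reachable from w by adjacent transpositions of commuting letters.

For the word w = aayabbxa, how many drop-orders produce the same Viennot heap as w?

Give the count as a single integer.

#0=a has no predecessor
#1=a depends on [0:a]
#2=y depends on [1:a]
#3=a depends on [2:y]
#4=b has no predecessor
#5=b depends on [4:b]
#6=x depends on [2:y]
#7=a depends on [3:a]
sources: [0:a, 4:b]
N(rest) = Σ N(rest − s) over sources s of rest; N(one piece) = 1:
  size 1 → [5]=1  [6]=1  [7]=1
  size 2 → [3,7]=1  [4,5]=1  [5,6]=2  [5,7]=2  [6,7]=2
  size 3 → [3,5,7]=3  [3,6,7]=3  [4,5,6]=3  [4,5,7]=3  [5,6,7]=6
  size 4 → [2,3,6,7]=3  [3,4,5,7]=6  [3,5,6,7]=12  [4,5,6,7]=12
  size 5 → [1,2,3,6,7]=3  [2,3,5,6,7]=15  [3,4,5,6,7]=30
  size 6 → [0,1,2,3,6,7]=3  [1,2,3,5,6,7]=18  [2,3,4,5,6,7]=45
  first=0(a) contributes 63
  first=4(b) contributes 21
|[w]| = 84

84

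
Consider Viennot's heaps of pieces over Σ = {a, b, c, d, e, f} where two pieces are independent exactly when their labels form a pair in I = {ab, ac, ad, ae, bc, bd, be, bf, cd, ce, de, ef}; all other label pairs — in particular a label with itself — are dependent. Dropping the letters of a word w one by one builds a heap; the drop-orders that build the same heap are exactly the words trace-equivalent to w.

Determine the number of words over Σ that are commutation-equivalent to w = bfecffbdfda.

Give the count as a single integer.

990

drop 0:b onto floor
drop 1:f onto floor
drop 2:e onto floor
drop 3:c onto {1:f}
drop 4:f onto {3:c}
drop 5:f onto {4:f}
drop 6:b onto {0:b}
drop 7:d onto {5:f}
drop 8:f onto {7:d}
drop 9:d onto {8:f}
drop 10:a onto {8:f}
ground layer = {0:b, 1:f, 2:e}
drop-orders for the pieces not yet dropped (sum over which currently-grounded one goes next):
  1 to go: {2} 1  {6} 1  {9} 1  {10} 1
  2 to go: {0,6} 1  {2,6} 2  {2,9} 2  {2,10} 2  {6,9} 2  {6,10} 2  {9,10} 2
  3 to go: {0,2,6} 3  {0,6,9} 3  {0,6,10} 3  {2,6,9} 6  {2,6,10} 6  {2,9,10} 6  {6,9,10} 6  {8,9,10} 2
  4 to go: {0,2,6,9} 12  {0,2,6,10} 12  {0,6,9,10} 12  {2,6,9,10} 24  {2,8,9,10} 8  {6,8,9,10} 8  {7,8,9,10} 2
  5 to go: {0,2,6,9,10} 60  {0,6,8,9,10} 20  {2,6,8,9,10} 40  {2,7,8,9,10} 10  {5,7,8,9,10} 2  {6,7,8,9,10} 10
  6 to go: {0,2,6,8,9,10} 120  {0,6,7,8,9,10} 30  {2,5,7,8,9,10} 12  {2,6,7,8,9,10} 60  {4,5,7,8,9,10} 2  {5,6,7,8,9,10} 12
  7 to go: {0,2,6,7,8,9,10} 210  {0,5,6,7,8,9,10} 42  {2,4,5,7,8,9,10} 14  {2,5,6,7,8,9,10} 84  {3,4,5,7,8,9,10} 2  {4,5,6,7,8,9,10} 14
  8 to go: {0,2,5,6,7,8,9,10} 336  {0,4,5,6,7,8,9,10} 56  {1,3,4,5,7,8,9,10} 2  {2,3,4,5,7,8,9,10} 16  {2,4,5,6,7,8,9,10} 112  {3,4,5,6,7,8,9,10} 16
  9 to go: {0,2,4,5,6,7,8,9,10} 504  {0,3,4,5,6,7,8,9,10} 72  {1,2,3,4,5,7,8,9,10} 18  {1,3,4,5,6,7,8,9,10} 18  {2,3,4,5,6,7,8,9,10} 144
  if 0:b drops first: 180 orders
  if 1:f drops first: 720 orders
  if 2:e drops first: 90 orders
heap linearizations: 990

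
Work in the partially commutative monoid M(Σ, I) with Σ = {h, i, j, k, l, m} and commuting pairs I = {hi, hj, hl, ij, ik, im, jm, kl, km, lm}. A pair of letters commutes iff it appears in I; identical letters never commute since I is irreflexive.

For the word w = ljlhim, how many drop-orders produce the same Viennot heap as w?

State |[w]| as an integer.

15

piece 0:l — minimal
piece 1:j rests on {0:l}
piece 2:l rests on {1:j}
piece 3:h — minimal
piece 4:i rests on {2:l}
piece 5:m rests on {3:h}
minimal pieces: {0:l, 3:h}
ways to finish when only these pieces remain (= sum over removing one remaining piece with nothing left below it):
  1 left: {4}→1  {5}→1
  2 left: {2,4}→1  {3,5}→1  {4,5}→2
  3 left: {1,2,4}→1  {2,4,5}→3  {3,4,5}→3
  4 left: {0,1,2,4}→1  {1,2,4,5}→4  {2,3,4,5}→6
  placing 0:l first → 10 extensions
  placing 3:h first → 5 extensions
total linear extensions = 15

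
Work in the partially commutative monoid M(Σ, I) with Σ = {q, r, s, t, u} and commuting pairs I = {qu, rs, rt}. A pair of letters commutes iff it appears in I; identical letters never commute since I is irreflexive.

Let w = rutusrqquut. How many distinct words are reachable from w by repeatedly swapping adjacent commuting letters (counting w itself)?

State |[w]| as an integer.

drop 0:r onto floor
drop 1:u onto {0:r}
drop 2:t onto {1:u}
drop 3:u onto {2:t}
drop 4:s onto {3:u}
drop 5:r onto {3:u}
drop 6:q onto {4:s, 5:r}
drop 7:q onto {6:q}
drop 8:u onto {4:s, 5:r}
drop 9:u onto {8:u}
drop 10:t onto {7:q, 9:u}
ground layer = {0:r}
drop-orders for the pieces not yet dropped (sum over which currently-grounded one goes next):
  1 to go: {10} 1
  2 to go: {7,10} 1  {9,10} 1
  3 to go: {6,7,10} 1  {7,9,10} 2  {8,9,10} 1
  4 to go: {6,7,9,10} 3  {7,8,9,10} 3
  5 to go: {6,7,8,9,10} 6
  6 to go: {4,6,7,8,9,10} 6  {5,6,7,8,9,10} 6
  7 to go: {4,5,6,7,8,9,10} 12
  8 to go: {3,4,5,6,7,8,9,10} 12
  9 to go: {2,3,4,5,6,7,8,9,10} 12
  if 0:r drops first: 12 orders

12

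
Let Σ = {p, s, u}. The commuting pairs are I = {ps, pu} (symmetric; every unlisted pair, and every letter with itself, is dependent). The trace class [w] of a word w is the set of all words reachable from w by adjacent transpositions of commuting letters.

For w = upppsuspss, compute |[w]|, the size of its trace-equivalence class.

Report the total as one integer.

210

#0=u has no predecessor
#1=p has no predecessor
#2=p depends on [1:p]
#3=p depends on [2:p]
#4=s depends on [0:u]
#5=u depends on [4:s]
#6=s depends on [5:u]
#7=p depends on [3:p]
#8=s depends on [6:s]
#9=s depends on [8:s]
sources: [0:u, 1:p]
N(rest) = Σ N(rest − s) over sources s of rest; N(one piece) = 1:
  size 1 → [7]=1  [9]=1
  size 2 → [3,7]=1  [7,9]=2  [8,9]=1
  size 3 → [2,3,7]=1  [3,7,9]=3  [6,8,9]=1  [7,8,9]=3
  size 4 → [1,2,3,7]=1  [2,3,7,9]=4  [3,7,8,9]=6  [5,6,8,9]=1  [6,7,8,9]=4
  size 5 → [1,2,3,7,9]=5  [2,3,7,8,9]=10  [3,6,7,8,9]=10  [4,5,6,8,9]=1  [5,6,7,8,9]=5
  size 6 → [0,4,5,6,8,9]=1  [1,2,3,7,8,9]=15  [2,3,6,7,8,9]=20  [3,5,6,7,8,9]=15  [4,5,6,7,8,9]=6
  size 7 → [0,4,5,6,7,8,9]=7  [1,2,3,6,7,8,9]=35  [2,3,5,6,7,8,9]=35  [3,4,5,6,7,8,9]=21
  size 8 → [0,3,4,5,6,7,8,9]=28  [1,2,3,5,6,7,8,9]=70  [2,3,4,5,6,7,8,9]=56
  first=0(u) contributes 126
  first=1(p) contributes 84
|[w]| = 210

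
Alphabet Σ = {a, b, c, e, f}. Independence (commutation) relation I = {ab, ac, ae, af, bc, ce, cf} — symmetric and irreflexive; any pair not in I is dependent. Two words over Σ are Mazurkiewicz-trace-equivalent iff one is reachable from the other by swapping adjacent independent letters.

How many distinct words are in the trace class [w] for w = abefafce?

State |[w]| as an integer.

168

piece 0:a — minimal
piece 1:b — minimal
piece 2:e rests on {1:b}
piece 3:f rests on {2:e}
piece 4:a rests on {0:a}
piece 5:f rests on {3:f}
piece 6:c — minimal
piece 7:e rests on {5:f}
minimal pieces: {0:a, 1:b, 6:c}
ways to finish when only these pieces remain (= sum over removing one remaining piece with nothing left below it):
  1 left: {4}→1  {6}→1  {7}→1
  2 left: {0,4}→1  {4,6}→2  {4,7}→2  {5,7}→1  {6,7}→2
  3 left: {0,4,6}→3  {0,4,7}→3  {3,5,7}→1  {4,5,7}→3  {4,6,7}→6  {5,6,7}→3
  4 left: {0,4,5,7}→6  {0,4,6,7}→12  {2,3,5,7}→1  {3,4,5,7}→4  {3,5,6,7}→4  {4,5,6,7}→12
  5 left: {0,3,4,5,7}→10  {0,4,5,6,7}→30  {1,2,3,5,7}→1  {2,3,4,5,7}→5  {2,3,5,6,7}→5  {3,4,5,6,7}→20
  6 left: {0,2,3,4,5,7}→15  {0,3,4,5,6,7}→60  {1,2,3,4,5,7}→6  {1,2,3,5,6,7}→6  {2,3,4,5,6,7}→30
  placing 0:a first → 42 extensions
  placing 1:b first → 105 extensions
  placing 6:c first → 21 extensions
total linear extensions = 168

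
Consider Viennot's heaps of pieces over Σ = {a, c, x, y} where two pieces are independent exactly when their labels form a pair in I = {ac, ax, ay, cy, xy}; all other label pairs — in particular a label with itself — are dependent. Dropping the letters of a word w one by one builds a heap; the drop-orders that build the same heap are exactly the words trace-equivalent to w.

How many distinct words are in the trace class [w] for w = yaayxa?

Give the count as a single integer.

60

0(y) covers ∅
1(a) covers ∅
2(a) covers 1:a
3(y) covers 0:y
4(x) covers ∅
5(a) covers 2:a
floor of heap: 0:y, 1:a, 4:x
completions by unplaced set U, small U first (add the entries for U minus each lowest piece of U):
  |U|=1: {3}:1  {4}:1  {5}:1
  |U|=2: {0,3}:1  {2,5}:1  {3,4}:2  {3,5}:2  {4,5}:2
  |U|=3: {0,3,4}:3  {0,3,5}:3  {1,2,5}:1  {2,3,5}:3  {2,4,5}:3  {3,4,5}:6
  |U|=4: {0,2,3,5}:6  {0,3,4,5}:12  {1,2,3,5}:4  {1,2,4,5}:4  {2,3,4,5}:12
  start at 0(y): 20
  start at 1(a): 30
  start at 4(x): 10
sum over floor = 60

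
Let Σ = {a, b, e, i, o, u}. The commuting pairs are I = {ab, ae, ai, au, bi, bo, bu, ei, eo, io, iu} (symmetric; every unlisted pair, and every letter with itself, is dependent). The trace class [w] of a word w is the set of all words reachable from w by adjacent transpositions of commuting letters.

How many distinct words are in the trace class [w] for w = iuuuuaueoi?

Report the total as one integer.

piece 0:i — minimal
piece 1:u — minimal
piece 2:u rests on {1:u}
piece 3:u rests on {2:u}
piece 4:u rests on {3:u}
piece 5:a — minimal
piece 6:u rests on {4:u}
piece 7:e rests on {6:u}
piece 8:o rests on {5:a, 6:u}
piece 9:i rests on {0:i}
minimal pieces: {0:i, 1:u, 5:a}
ways to finish when only these pieces remain (= sum over removing one remaining piece with nothing left below it):
  1 left: {7}→1  {8}→1  {9}→1
  2 left: {0,9}→1  {5,8}→1  {7,8}→2  {7,9}→2  {8,9}→2
  3 left: {0,7,9}→3  {0,8,9}→3  {5,7,8}→3  {5,8,9}→3  {6,7,8}→2  {7,8,9}→6
  4 left: {0,5,8,9}→6  {0,7,8,9}→12  {4,6,7,8}→2  {5,6,7,8}→5  {5,7,8,9}→12  {6,7,8,9}→8
  5 left: {0,5,7,8,9}→30  {0,6,7,8,9}→20  {3,4,6,7,8}→2  {4,5,6,7,8}→7  {4,6,7,8,9}→10  {5,6,7,8,9}→25
  6 left: {0,4,6,7,8,9}→30  {0,5,6,7,8,9}→75  {2,3,4,6,7,8}→2  {3,4,5,6,7,8}→9  {3,4,6,7,8,9}→12  {4,5,6,7,8,9}→42
  7 left: {0,3,4,6,7,8,9}→42  {0,4,5,6,7,8,9}→147  {1,2,3,4,6,7,8}→2  {2,3,4,5,6,7,8}→11  {2,3,4,6,7,8,9}→14  {3,4,5,6,7,8,9}→63
  8 left: {0,2,3,4,6,7,8,9}→56  {0,3,4,5,6,7,8,9}→252  {1,2,3,4,5,6,7,8}→13  {1,2,3,4,6,7,8,9}→16  {2,3,4,5,6,7,8,9}→88
  placing 0:i first → 117 extensions
  placing 1:u first → 396 extensions
  placing 5:a first → 72 extensions
total linear extensions = 585

585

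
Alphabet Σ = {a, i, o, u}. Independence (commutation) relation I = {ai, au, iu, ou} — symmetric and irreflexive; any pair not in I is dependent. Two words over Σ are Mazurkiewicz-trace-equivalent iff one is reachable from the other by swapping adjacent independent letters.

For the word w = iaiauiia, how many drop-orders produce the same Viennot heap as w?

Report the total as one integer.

piece 0:i — minimal
piece 1:a — minimal
piece 2:i rests on {0:i}
piece 3:a rests on {1:a}
piece 4:u — minimal
piece 5:i rests on {2:i}
piece 6:i rests on {5:i}
piece 7:a rests on {3:a}
minimal pieces: {0:i, 1:a, 4:u}
ways to finish when only these pieces remain (= sum over removing one remaining piece with nothing left below it):
  1 left: {4}→1  {6}→1  {7}→1
  2 left: {3,7}→1  {4,6}→2  {4,7}→2  {5,6}→1  {6,7}→2
  3 left: {1,3,7}→1  {2,5,6}→1  {3,4,7}→3  {3,6,7}→3  {4,5,6}→3  {4,6,7}→6  {5,6,7}→3
  4 left: {0,2,5,6}→1  {1,3,4,7}→4  {1,3,6,7}→4  {2,4,5,6}→4  {2,5,6,7}→4  {3,4,6,7}→12  {3,5,6,7}→6  {4,5,6,7}→12
  5 left: {0,2,4,5,6}→5  {0,2,5,6,7}→5  {1,3,4,6,7}→20  {1,3,5,6,7}→10  {2,3,5,6,7}→10  {2,4,5,6,7}→20  {3,4,5,6,7}→30
  6 left: {0,2,3,5,6,7}→15  {0,2,4,5,6,7}→30  {1,2,3,5,6,7}→20  {1,3,4,5,6,7}→60  {2,3,4,5,6,7}→60
  placing 0:i first → 140 extensions
  placing 1:a first → 105 extensions
  placing 4:u first → 35 extensions
total linear extensions = 280

280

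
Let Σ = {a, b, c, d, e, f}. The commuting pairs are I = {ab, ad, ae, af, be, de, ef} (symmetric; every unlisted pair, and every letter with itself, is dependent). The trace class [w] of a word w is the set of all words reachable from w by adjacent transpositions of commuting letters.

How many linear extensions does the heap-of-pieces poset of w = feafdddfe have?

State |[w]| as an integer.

piece 0:f — minimal
piece 1:e — minimal
piece 2:a — minimal
piece 3:f rests on {0:f}
piece 4:d rests on {3:f}
piece 5:d rests on {4:d}
piece 6:d rests on {5:d}
piece 7:f rests on {6:d}
piece 8:e rests on {1:e}
minimal pieces: {0:f, 1:e, 2:a}
ways to finish when only these pieces remain (= sum over removing one remaining piece with nothing left below it):
  1 left: {2}→1  {7}→1  {8}→1
  2 left: {1,8}→1  {2,7}→2  {2,8}→2  {6,7}→1  {7,8}→2
  3 left: {1,2,8}→3  {1,7,8}→3  {2,6,7}→3  {2,7,8}→6  {5,6,7}→1  {6,7,8}→3
  4 left: {1,2,7,8}→12  {1,6,7,8}→6  {2,5,6,7}→4  {2,6,7,8}→12  {4,5,6,7}→1  {5,6,7,8}→4
  5 left: {1,2,6,7,8}→30  {1,5,6,7,8}→10  {2,4,5,6,7}→5  {2,5,6,7,8}→20  {3,4,5,6,7}→1  {4,5,6,7,8}→5
  6 left: {0,3,4,5,6,7}→1  {1,2,5,6,7,8}→60  {1,4,5,6,7,8}→15  {2,3,4,5,6,7}→6  {2,4,5,6,7,8}→30  {3,4,5,6,7,8}→6
  7 left: {0,2,3,4,5,6,7}→7  {0,3,4,5,6,7,8}→7  {1,2,4,5,6,7,8}→105  {1,3,4,5,6,7,8}→21  {2,3,4,5,6,7,8}→42
  placing 0:f first → 168 extensions
  placing 1:e first → 56 extensions
  placing 2:a first → 28 extensions
total linear extensions = 252

252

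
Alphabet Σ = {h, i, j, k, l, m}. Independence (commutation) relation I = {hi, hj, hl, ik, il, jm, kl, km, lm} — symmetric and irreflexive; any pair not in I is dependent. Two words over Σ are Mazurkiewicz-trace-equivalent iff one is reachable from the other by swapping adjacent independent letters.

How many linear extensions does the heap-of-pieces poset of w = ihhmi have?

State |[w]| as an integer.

3

0(i) covers ∅
1(h) covers ∅
2(h) covers 1:h
3(m) covers 0:i, 2:h
4(i) covers 3:m
floor of heap: 0:i, 1:h
completions by unplaced set U, small U first (add the entries for U minus each lowest piece of U):
  |U|=1: {4}:1
  |U|=2: {3,4}:1
  |U|=3: {0,3,4}:1  {2,3,4}:1
  start at 0(i): 1
  start at 1(h): 2
sum over floor = 3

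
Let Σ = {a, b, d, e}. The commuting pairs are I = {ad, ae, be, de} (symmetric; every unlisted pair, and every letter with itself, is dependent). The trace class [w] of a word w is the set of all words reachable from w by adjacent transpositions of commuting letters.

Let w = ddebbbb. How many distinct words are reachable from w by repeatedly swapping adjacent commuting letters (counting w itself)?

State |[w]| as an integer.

7

#0=d has no predecessor
#1=d depends on [0:d]
#2=e has no predecessor
#3=b depends on [1:d]
#4=b depends on [3:b]
#5=b depends on [4:b]
#6=b depends on [5:b]
sources: [0:d, 2:e]
N(rest) = Σ N(rest − s) over sources s of rest; N(one piece) = 1:
  size 1 → [2]=1  [6]=1
  size 2 → [2,6]=2  [5,6]=1
  size 3 → [2,5,6]=3  [4,5,6]=1
  size 4 → [2,4,5,6]=4  [3,4,5,6]=1
  size 5 → [1,3,4,5,6]=1  [2,3,4,5,6]=5
  first=0(d) contributes 6
  first=2(e) contributes 1
|[w]| = 7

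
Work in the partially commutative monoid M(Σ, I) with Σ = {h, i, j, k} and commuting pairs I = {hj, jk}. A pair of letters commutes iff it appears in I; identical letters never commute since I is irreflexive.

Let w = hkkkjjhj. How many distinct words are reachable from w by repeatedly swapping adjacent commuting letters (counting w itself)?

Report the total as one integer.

drop 0:h onto floor
drop 1:k onto {0:h}
drop 2:k onto {1:k}
drop 3:k onto {2:k}
drop 4:j onto floor
drop 5:j onto {4:j}
drop 6:h onto {3:k}
drop 7:j onto {5:j}
ground layer = {0:h, 4:j}
drop-orders for the pieces not yet dropped (sum over which currently-grounded one goes next):
  1 to go: {6} 1  {7} 1
  2 to go: {3,6} 1  {5,7} 1  {6,7} 2
  3 to go: {2,3,6} 1  {3,6,7} 3  {4,5,7} 1  {5,6,7} 3
  4 to go: {1,2,3,6} 1  {2,3,6,7} 4  {3,5,6,7} 6  {4,5,6,7} 4
  5 to go: {0,1,2,3,6} 1  {1,2,3,6,7} 5  {2,3,5,6,7} 10  {3,4,5,6,7} 10
  6 to go: {0,1,2,3,6,7} 6  {1,2,3,5,6,7} 15  {2,3,4,5,6,7} 20
  if 0:h drops first: 35 orders
  if 4:j drops first: 21 orders
heap linearizations: 56

56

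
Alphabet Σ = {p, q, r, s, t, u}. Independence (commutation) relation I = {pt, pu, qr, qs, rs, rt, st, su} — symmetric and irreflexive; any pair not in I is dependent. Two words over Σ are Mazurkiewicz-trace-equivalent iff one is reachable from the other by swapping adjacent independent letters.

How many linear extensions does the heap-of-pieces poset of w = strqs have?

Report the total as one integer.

30

drop 0:s onto floor
drop 1:t onto floor
drop 2:r onto floor
drop 3:q onto {1:t}
drop 4:s onto {0:s}
ground layer = {0:s, 1:t, 2:r}
drop-orders for the pieces not yet dropped (sum over which currently-grounded one goes next):
  1 to go: {2} 1  {3} 1  {4} 1
  2 to go: {0,4} 1  {1,3} 1  {2,3} 2  {2,4} 2  {3,4} 2
  3 to go: {0,2,4} 3  {0,3,4} 3  {1,2,3} 3  {1,3,4} 3  {2,3,4} 6
  if 0:s drops first: 12 orders
  if 1:t drops first: 12 orders
  if 2:r drops first: 6 orders
heap linearizations: 30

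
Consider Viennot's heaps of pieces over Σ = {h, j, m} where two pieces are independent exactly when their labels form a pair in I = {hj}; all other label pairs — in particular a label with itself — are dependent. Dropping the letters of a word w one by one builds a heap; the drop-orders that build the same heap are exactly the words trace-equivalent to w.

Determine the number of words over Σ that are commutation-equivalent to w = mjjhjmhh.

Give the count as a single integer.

drop 0:m onto floor
drop 1:j onto {0:m}
drop 2:j onto {1:j}
drop 3:h onto {0:m}
drop 4:j onto {2:j}
drop 5:m onto {3:h, 4:j}
drop 6:h onto {5:m}
drop 7:h onto {6:h}
ground layer = {0:m}
drop-orders for the pieces not yet dropped (sum over which currently-grounded one goes next):
  1 to go: {7} 1
  2 to go: {6,7} 1
  3 to go: {5,6,7} 1
  4 to go: {3,5,6,7} 1  {4,5,6,7} 1
  5 to go: {2,4,5,6,7} 1  {3,4,5,6,7} 2
  6 to go: {1,2,4,5,6,7} 1  {2,3,4,5,6,7} 3
  if 0:m drops first: 4 orders

4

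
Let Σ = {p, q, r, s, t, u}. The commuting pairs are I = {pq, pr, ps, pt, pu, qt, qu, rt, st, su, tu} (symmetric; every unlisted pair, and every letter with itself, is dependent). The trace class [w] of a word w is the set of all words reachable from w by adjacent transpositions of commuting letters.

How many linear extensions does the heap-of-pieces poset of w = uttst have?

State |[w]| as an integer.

20

piece 0:u — minimal
piece 1:t — minimal
piece 2:t rests on {1:t}
piece 3:s — minimal
piece 4:t rests on {2:t}
minimal pieces: {0:u, 1:t, 3:s}
ways to finish when only these pieces remain (= sum over removing one remaining piece with nothing left below it):
  1 left: {0}→1  {3}→1  {4}→1
  2 left: {0,3}→2  {0,4}→2  {2,4}→1  {3,4}→2
  3 left: {0,2,4}→3  {0,3,4}→6  {1,2,4}→1  {2,3,4}→3
  placing 0:u first → 4 extensions
  placing 1:t first → 12 extensions
  placing 3:s first → 4 extensions
total linear extensions = 20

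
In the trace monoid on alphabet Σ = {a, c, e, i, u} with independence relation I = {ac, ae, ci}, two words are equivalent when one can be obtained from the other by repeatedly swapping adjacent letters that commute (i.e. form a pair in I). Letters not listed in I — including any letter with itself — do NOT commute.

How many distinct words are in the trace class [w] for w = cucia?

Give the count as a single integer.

3

drop 0:c onto floor
drop 1:u onto {0:c}
drop 2:c onto {1:u}
drop 3:i onto {1:u}
drop 4:a onto {3:i}
ground layer = {0:c}
drop-orders for the pieces not yet dropped (sum over which currently-grounded one goes next):
  1 to go: {2} 1  {4} 1
  2 to go: {2,4} 2  {3,4} 1
  3 to go: {2,3,4} 3
  if 0:c drops first: 3 orders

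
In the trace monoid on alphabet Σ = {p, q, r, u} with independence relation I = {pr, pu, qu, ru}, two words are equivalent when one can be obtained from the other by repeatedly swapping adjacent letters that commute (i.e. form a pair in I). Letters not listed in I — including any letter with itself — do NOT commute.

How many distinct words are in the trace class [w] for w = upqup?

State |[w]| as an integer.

10

drop 0:u onto floor
drop 1:p onto floor
drop 2:q onto {1:p}
drop 3:u onto {0:u}
drop 4:p onto {2:q}
ground layer = {0:u, 1:p}
drop-orders for the pieces not yet dropped (sum over which currently-grounded one goes next):
  1 to go: {3} 1  {4} 1
  2 to go: {0,3} 1  {2,4} 1  {3,4} 2
  3 to go: {0,3,4} 3  {1,2,4} 1  {2,3,4} 3
  if 0:u drops first: 4 orders
  if 1:p drops first: 6 orders
heap linearizations: 10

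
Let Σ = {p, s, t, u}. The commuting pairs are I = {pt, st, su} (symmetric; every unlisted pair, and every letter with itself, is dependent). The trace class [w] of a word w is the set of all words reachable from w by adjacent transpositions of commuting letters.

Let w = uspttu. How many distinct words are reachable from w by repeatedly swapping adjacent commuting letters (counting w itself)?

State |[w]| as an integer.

9

drop 0:u onto floor
drop 1:s onto floor
drop 2:p onto {0:u, 1:s}
drop 3:t onto {0:u}
drop 4:t onto {3:t}
drop 5:u onto {2:p, 4:t}
ground layer = {0:u, 1:s}
drop-orders for the pieces not yet dropped (sum over which currently-grounded one goes next):
  1 to go: {5} 1
  2 to go: {2,5} 1  {4,5} 1
  3 to go: {1,2,5} 1  {2,4,5} 2  {3,4,5} 1
  4 to go: {1,2,4,5} 3  {2,3,4,5} 3
  if 0:u drops first: 6 orders
  if 1:s drops first: 3 orders
heap linearizations: 9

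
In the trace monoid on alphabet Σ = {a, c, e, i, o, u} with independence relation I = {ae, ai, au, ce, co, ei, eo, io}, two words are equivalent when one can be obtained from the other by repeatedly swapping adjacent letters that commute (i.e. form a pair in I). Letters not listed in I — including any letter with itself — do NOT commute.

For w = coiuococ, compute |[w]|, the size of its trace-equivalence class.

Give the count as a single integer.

piece 0:c — minimal
piece 1:o — minimal
piece 2:i rests on {0:c}
piece 3:u rests on {1:o, 2:i}
piece 4:o rests on {3:u}
piece 5:c rests on {3:u}
piece 6:o rests on {4:o}
piece 7:c rests on {5:c}
minimal pieces: {0:c, 1:o}
ways to finish when only these pieces remain (= sum over removing one remaining piece with nothing left below it):
  1 left: {6}→1  {7}→1
  2 left: {4,6}→1  {5,7}→1  {6,7}→2
  3 left: {4,6,7}→3  {5,6,7}→3
  4 left: {4,5,6,7}→6
  5 left: {3,4,5,6,7}→6
  6 left: {1,3,4,5,6,7}→6  {2,3,4,5,6,7}→6
  placing 0:c first → 12 extensions
  placing 1:o first → 6 extensions
total linear extensions = 18

18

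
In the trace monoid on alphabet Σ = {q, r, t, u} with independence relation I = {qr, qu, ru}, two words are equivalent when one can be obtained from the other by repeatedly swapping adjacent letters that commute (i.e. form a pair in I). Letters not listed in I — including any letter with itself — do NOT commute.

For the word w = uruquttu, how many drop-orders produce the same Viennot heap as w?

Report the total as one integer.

20

#0=u has no predecessor
#1=r has no predecessor
#2=u depends on [0:u]
#3=q has no predecessor
#4=u depends on [2:u]
#5=t depends on [1:r, 3:q, 4:u]
#6=t depends on [5:t]
#7=u depends on [6:t]
sources: [0:u, 1:r, 3:q]
N(rest) = Σ N(rest − s) over sources s of rest; N(one piece) = 1:
  size 1 → [7]=1
  size 2 → [6,7]=1
  size 3 → [5,6,7]=1
  size 4 → [1,5,6,7]=1  [3,5,6,7]=1  [4,5,6,7]=1
  size 5 → [1,3,5,6,7]=2  [1,4,5,6,7]=2  [2,4,5,6,7]=1  [3,4,5,6,7]=2
  size 6 → [0,2,4,5,6,7]=1  [1,2,4,5,6,7]=3  [1,3,4,5,6,7]=6  [2,3,4,5,6,7]=3
  first=0(u) contributes 12
  first=1(r) contributes 4
  first=3(q) contributes 4
|[w]| = 20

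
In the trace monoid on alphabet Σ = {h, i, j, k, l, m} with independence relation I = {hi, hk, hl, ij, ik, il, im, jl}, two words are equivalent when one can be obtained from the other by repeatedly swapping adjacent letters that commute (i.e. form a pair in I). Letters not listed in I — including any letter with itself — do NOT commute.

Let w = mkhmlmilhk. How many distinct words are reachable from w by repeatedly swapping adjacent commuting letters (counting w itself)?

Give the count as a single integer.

drop 0:m onto floor
drop 1:k onto {0:m}
drop 2:h onto {0:m}
drop 3:m onto {1:k, 2:h}
drop 4:l onto {3:m}
drop 5:m onto {4:l}
drop 6:i onto floor
drop 7:l onto {5:m}
drop 8:h onto {5:m}
drop 9:k onto {7:l}
ground layer = {0:m, 6:i}
drop-orders for the pieces not yet dropped (sum over which currently-grounded one goes next):
  1 to go: {6} 1  {8} 1  {9} 1
  2 to go: {6,8} 2  {6,9} 2  {7,9} 1  {8,9} 2
  3 to go: {6,7,9} 3  {6,8,9} 6  {7,8,9} 3
  4 to go: {5,7,8,9} 3  {6,7,8,9} 12
  5 to go: {4,5,7,8,9} 3  {5,6,7,8,9} 15
  6 to go: {3,4,5,7,8,9} 3  {4,5,6,7,8,9} 18
  7 to go: {1,3,4,5,7,8,9} 3  {2,3,4,5,7,8,9} 3  {3,4,5,6,7,8,9} 21
  8 to go: {1,2,3,4,5,7,8,9} 6  {1,3,4,5,6,7,8,9} 24  {2,3,4,5,6,7,8,9} 24
  if 0:m drops first: 54 orders
  if 6:i drops first: 6 orders
heap linearizations: 60

60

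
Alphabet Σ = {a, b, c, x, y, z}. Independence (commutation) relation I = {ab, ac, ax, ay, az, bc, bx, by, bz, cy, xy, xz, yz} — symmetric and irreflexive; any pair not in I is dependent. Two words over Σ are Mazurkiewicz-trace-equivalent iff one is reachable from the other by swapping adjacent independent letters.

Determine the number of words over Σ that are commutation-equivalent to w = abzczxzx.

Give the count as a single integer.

0(a) covers ∅
1(b) covers ∅
2(z) covers ∅
3(c) covers 2:z
4(z) covers 3:c
5(x) covers 3:c
6(z) covers 4:z
7(x) covers 5:x
floor of heap: 0:a, 1:b, 2:z
completions by unplaced set U, small U first (add the entries for U minus each lowest piece of U):
  |U|=1: {0}:1  {1}:1  {6}:1  {7}:1
  |U|=2: {0,1}:2  {0,6}:2  {0,7}:2  {1,6}:2  {1,7}:2  {4,6}:1  {5,7}:1  {6,7}:2
  |U|=3: {0,1,6}:6  {0,1,7}:6  {0,4,6}:3  {0,5,7}:3  {0,6,7}:6  {1,4,6}:3  {1,5,7}:3  {1,6,7}:6  {4,6,7}:3  {5,6,7}:3
  |U|=4: {0,1,4,6}:12  {0,1,5,7}:12  {0,1,6,7}:24  {0,4,6,7}:12  {0,5,6,7}:12  {1,4,6,7}:12  {1,5,6,7}:12  {4,5,6,7}:6
  |U|=5: {0,1,4,6,7}:60  {0,1,5,6,7}:60  {0,4,5,6,7}:30  {1,4,5,6,7}:30  {3,4,5,6,7}:6
  |U|=6: {0,1,4,5,6,7}:180  {0,3,4,5,6,7}:36  {1,3,4,5,6,7}:36  {2,3,4,5,6,7}:6
  start at 0(a): 42
  start at 1(b): 42
  start at 2(z): 252
sum over floor = 336

336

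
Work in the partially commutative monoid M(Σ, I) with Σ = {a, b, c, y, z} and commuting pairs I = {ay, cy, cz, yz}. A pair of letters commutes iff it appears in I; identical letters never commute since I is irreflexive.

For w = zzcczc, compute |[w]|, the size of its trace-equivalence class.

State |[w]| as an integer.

20

drop 0:z onto floor
drop 1:z onto {0:z}
drop 2:c onto floor
drop 3:c onto {2:c}
drop 4:z onto {1:z}
drop 5:c onto {3:c}
ground layer = {0:z, 2:c}
drop-orders for the pieces not yet dropped (sum over which currently-grounded one goes next):
  1 to go: {4} 1  {5} 1
  2 to go: {1,4} 1  {3,5} 1  {4,5} 2
  3 to go: {0,1,4} 1  {1,4,5} 3  {2,3,5} 1  {3,4,5} 3
  4 to go: {0,1,4,5} 4  {1,3,4,5} 6  {2,3,4,5} 4
  if 0:z drops first: 10 orders
  if 2:c drops first: 10 orders
heap linearizations: 20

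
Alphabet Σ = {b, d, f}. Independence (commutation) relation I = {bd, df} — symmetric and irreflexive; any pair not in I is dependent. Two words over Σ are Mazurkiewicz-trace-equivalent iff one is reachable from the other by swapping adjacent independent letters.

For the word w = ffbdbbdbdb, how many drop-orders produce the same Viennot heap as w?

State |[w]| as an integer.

piece 0:f — minimal
piece 1:f rests on {0:f}
piece 2:b rests on {1:f}
piece 3:d — minimal
piece 4:b rests on {2:b}
piece 5:b rests on {4:b}
piece 6:d rests on {3:d}
piece 7:b rests on {5:b}
piece 8:d rests on {6:d}
piece 9:b rests on {7:b}
minimal pieces: {0:f, 3:d}
ways to finish when only these pieces remain (= sum over removing one remaining piece with nothing left below it):
  1 left: {8}→1  {9}→1
  2 left: {6,8}→1  {7,9}→1  {8,9}→2
  3 left: {3,6,8}→1  {5,7,9}→1  {6,8,9}→3  {7,8,9}→3
  4 left: {3,6,8,9}→4  {4,5,7,9}→1  {5,7,8,9}→4  {6,7,8,9}→6
  5 left: {2,4,5,7,9}→1  {3,6,7,8,9}→10  {4,5,7,8,9}→5  {5,6,7,8,9}→10
  6 left: {1,2,4,5,7,9}→1  {2,4,5,7,8,9}→6  {3,5,6,7,8,9}→20  {4,5,6,7,8,9}→15
  7 left: {0,1,2,4,5,7,9}→1  {1,2,4,5,7,8,9}→7  {2,4,5,6,7,8,9}→21  {3,4,5,6,7,8,9}→35
  8 left: {0,1,2,4,5,7,8,9}→8  {1,2,4,5,6,7,8,9}→28  {2,3,4,5,6,7,8,9}→56
  placing 0:f first → 84 extensions
  placing 3:d first → 36 extensions
total linear extensions = 120

120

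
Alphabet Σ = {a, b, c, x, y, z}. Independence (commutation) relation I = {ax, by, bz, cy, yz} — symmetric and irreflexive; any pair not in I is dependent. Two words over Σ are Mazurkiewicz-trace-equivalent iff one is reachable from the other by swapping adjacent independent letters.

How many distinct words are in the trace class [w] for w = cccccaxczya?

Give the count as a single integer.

6

#0=c has no predecessor
#1=c depends on [0:c]
#2=c depends on [1:c]
#3=c depends on [2:c]
#4=c depends on [3:c]
#5=a depends on [4:c]
#6=x depends on [4:c]
#7=c depends on [5:a, 6:x]
#8=z depends on [7:c]
#9=y depends on [5:a, 6:x]
#10=a depends on [8:z, 9:y]
sources: [0:c]
N(rest) = Σ N(rest − s) over sources s of rest; N(one piece) = 1:
  size 1 → [10]=1
  size 2 → [8,10]=1  [9,10]=1
  size 3 → [7,8,10]=1  [8,9,10]=2
  size 4 → [7,8,9,10]=3
  size 5 → [5,7,8,9,10]=3  [6,7,8,9,10]=3
  size 6 → [5,6,7,8,9,10]=6
  size 7 → [4,5,6,7,8,9,10]=6
  size 8 → [3,4,5,6,7,8,9,10]=6
  size 9 → [2,3,4,5,6,7,8,9,10]=6
  first=0(c) contributes 6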